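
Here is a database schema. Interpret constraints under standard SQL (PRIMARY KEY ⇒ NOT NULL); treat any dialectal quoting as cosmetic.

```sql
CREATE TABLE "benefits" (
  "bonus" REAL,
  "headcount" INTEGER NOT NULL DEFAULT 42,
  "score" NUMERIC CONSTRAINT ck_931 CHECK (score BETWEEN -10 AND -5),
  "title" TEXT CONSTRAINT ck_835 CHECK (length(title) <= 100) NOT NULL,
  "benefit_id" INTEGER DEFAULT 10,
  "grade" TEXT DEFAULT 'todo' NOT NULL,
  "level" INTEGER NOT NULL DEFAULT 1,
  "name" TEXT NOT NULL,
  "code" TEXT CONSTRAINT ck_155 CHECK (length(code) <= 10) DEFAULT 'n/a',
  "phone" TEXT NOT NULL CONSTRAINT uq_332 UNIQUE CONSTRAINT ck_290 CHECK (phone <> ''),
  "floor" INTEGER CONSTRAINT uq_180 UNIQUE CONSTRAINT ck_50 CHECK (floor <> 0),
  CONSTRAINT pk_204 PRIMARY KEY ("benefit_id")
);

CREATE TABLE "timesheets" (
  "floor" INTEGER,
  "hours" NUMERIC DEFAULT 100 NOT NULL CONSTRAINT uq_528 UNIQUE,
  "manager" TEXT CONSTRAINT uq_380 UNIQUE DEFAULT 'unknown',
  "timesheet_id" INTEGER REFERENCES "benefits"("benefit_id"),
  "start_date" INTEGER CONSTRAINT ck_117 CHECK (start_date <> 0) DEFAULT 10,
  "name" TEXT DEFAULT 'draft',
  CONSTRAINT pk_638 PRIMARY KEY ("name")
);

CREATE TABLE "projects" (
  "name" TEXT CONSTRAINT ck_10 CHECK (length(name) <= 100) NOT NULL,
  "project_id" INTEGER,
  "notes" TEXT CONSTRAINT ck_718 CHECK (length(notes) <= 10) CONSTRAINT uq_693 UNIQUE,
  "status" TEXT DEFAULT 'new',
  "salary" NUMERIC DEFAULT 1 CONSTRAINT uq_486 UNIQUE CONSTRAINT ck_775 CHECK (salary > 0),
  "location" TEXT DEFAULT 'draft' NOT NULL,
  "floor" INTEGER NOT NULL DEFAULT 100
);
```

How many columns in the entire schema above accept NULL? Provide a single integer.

benefits: 4 nullable (bonus, score, code, floor — PK (benefit_id) and explicit NOT NULL columns excluded).
timesheets: 4 nullable (floor, manager, timesheet_id, start_date — PK (name) and explicit NOT NULL columns excluded).
projects: 4 nullable (project_id, notes, status, salary — PK none and explicit NOT NULL columns excluded).
Total: 4 + 4 + 4 = 12.

12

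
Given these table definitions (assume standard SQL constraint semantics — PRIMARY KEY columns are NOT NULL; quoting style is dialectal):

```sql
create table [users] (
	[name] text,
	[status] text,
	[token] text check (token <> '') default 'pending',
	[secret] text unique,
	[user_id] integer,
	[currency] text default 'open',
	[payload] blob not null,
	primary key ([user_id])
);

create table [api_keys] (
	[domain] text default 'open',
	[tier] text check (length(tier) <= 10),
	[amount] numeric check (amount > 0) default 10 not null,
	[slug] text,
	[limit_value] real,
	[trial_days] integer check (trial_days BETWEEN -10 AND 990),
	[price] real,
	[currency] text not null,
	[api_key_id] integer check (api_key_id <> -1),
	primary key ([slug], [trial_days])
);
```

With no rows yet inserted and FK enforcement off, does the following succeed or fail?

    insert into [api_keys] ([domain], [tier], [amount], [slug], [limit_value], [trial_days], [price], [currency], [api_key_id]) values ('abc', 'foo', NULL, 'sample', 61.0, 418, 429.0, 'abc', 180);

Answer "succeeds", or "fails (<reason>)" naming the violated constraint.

fails (NOT NULL on amount)

amount is explicitly set to NULL, but amount is declared NOT NULL.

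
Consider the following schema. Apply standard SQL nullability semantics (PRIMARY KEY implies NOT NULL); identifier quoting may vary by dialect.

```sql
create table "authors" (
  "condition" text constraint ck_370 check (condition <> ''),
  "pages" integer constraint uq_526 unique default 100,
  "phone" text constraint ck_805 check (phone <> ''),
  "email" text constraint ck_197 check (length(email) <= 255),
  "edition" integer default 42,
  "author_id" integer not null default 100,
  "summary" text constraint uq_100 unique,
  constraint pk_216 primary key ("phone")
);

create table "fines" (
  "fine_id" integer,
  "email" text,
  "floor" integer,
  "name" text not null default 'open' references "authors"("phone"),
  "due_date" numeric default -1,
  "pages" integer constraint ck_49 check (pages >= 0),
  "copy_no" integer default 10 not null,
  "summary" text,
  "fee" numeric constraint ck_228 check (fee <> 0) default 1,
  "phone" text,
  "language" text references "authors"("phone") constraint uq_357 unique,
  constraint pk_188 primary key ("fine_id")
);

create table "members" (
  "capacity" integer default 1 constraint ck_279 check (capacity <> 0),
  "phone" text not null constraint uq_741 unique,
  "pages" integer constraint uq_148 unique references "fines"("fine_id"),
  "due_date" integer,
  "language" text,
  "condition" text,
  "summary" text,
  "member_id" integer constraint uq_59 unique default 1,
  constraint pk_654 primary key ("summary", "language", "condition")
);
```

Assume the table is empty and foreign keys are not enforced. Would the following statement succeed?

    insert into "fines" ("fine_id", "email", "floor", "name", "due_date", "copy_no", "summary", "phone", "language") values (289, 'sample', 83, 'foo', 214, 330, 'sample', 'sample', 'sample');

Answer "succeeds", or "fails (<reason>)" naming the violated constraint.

succeeds

NOT NULL columns: copy_no is supplied; fine_id is supplied; name is supplied.
No constraint is violated.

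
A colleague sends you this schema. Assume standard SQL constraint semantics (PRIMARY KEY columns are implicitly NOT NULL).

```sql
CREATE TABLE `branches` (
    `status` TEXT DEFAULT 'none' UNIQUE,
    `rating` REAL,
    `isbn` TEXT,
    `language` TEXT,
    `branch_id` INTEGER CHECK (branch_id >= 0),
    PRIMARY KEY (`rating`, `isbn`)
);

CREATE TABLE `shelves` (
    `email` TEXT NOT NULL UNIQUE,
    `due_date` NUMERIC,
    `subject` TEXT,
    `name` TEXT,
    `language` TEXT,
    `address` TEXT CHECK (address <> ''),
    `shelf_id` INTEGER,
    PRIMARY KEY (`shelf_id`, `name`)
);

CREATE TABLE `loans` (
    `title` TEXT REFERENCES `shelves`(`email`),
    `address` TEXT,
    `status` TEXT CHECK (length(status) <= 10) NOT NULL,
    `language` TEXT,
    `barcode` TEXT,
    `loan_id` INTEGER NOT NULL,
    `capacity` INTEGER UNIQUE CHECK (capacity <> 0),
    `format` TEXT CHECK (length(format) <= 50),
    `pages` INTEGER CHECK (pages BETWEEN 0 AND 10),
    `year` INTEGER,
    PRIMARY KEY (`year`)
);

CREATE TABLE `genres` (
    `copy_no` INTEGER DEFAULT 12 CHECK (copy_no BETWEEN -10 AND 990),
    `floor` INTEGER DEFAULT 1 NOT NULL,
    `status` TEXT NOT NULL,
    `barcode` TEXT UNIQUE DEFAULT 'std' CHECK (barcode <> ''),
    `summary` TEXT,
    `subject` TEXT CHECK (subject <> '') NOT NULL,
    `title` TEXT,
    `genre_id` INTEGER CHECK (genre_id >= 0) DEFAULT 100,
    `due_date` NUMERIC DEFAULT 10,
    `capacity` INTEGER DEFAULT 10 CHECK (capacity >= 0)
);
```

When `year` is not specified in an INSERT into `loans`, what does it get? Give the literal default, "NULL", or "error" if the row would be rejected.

error

year has no DEFAULT clause.
Omitting it would insert NULL, but it is part of the PRIMARY KEY, so the INSERT fails.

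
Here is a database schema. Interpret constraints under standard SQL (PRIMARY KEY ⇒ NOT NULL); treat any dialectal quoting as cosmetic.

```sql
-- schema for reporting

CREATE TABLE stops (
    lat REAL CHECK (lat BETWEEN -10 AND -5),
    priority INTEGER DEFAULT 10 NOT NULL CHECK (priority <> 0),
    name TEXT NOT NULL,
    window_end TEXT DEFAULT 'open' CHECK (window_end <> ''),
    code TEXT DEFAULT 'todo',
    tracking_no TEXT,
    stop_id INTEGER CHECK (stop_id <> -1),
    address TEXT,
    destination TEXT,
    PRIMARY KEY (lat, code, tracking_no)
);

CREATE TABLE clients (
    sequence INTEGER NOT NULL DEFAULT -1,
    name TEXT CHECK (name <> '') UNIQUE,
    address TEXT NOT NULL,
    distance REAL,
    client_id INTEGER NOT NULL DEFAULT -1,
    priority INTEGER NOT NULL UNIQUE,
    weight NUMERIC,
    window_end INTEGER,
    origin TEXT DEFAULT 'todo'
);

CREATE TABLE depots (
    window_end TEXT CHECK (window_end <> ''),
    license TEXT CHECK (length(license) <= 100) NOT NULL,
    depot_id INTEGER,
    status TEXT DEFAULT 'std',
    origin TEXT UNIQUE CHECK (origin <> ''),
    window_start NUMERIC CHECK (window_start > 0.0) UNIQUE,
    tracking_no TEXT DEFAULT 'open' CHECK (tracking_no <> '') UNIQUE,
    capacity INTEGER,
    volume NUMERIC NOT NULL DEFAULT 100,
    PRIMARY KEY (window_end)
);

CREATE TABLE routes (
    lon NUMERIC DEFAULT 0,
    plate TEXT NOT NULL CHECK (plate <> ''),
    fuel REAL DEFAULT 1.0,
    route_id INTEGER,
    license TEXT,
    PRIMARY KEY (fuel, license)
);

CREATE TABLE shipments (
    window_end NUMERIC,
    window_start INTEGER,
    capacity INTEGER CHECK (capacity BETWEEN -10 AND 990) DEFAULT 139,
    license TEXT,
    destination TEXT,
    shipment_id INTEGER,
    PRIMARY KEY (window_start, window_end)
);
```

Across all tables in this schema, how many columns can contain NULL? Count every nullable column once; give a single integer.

21

stops: 4 nullable (window_end, stop_id, address, destination — PK (lat, code, tracking_no) and explicit NOT NULL columns excluded).
clients: 5 nullable (name, distance, weight, window_end, origin — PK none and explicit NOT NULL columns excluded).
depots: 6 nullable (depot_id, status, origin, window_start, tracking_no, capacity — PK (window_end) and explicit NOT NULL columns excluded).
routes: 2 nullable (lon, route_id — PK (fuel, license) and explicit NOT NULL columns excluded).
shipments: 4 nullable (capacity, license, destination, shipment_id — PK (window_start, window_end) and explicit NOT NULL columns excluded).
Total: 4 + 5 + 6 + 2 + 4 = 21.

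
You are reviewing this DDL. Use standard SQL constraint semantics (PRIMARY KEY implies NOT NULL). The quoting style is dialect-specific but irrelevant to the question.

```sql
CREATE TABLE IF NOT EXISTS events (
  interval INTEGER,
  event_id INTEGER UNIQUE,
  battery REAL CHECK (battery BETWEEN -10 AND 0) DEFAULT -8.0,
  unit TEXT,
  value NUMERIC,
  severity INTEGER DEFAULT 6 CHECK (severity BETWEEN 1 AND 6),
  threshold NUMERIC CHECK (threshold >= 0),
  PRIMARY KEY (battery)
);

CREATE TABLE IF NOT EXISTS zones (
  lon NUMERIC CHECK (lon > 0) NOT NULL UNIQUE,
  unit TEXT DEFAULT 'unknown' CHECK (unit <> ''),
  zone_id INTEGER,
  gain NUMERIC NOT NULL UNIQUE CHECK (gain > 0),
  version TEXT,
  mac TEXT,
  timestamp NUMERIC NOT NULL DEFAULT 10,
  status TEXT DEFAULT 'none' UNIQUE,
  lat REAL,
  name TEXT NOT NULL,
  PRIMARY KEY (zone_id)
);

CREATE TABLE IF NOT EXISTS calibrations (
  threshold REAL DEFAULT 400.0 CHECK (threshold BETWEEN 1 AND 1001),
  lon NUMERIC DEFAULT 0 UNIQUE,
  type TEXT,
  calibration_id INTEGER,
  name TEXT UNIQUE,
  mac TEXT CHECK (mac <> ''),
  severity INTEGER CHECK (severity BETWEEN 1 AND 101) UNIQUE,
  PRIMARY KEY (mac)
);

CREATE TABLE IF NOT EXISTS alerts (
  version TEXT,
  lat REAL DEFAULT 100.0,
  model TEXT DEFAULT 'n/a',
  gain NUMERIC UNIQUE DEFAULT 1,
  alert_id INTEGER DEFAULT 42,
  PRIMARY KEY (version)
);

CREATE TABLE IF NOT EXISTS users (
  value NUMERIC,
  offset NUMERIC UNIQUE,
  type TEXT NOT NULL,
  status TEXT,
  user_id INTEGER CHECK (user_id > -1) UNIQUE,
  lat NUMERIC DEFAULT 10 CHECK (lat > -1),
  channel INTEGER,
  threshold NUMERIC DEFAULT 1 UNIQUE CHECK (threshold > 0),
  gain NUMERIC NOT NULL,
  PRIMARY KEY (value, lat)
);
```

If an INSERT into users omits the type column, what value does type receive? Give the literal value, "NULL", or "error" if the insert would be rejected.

type has no DEFAULT clause.
Omitting it would insert NULL, but it is declared NOT NULL, so the INSERT fails.

error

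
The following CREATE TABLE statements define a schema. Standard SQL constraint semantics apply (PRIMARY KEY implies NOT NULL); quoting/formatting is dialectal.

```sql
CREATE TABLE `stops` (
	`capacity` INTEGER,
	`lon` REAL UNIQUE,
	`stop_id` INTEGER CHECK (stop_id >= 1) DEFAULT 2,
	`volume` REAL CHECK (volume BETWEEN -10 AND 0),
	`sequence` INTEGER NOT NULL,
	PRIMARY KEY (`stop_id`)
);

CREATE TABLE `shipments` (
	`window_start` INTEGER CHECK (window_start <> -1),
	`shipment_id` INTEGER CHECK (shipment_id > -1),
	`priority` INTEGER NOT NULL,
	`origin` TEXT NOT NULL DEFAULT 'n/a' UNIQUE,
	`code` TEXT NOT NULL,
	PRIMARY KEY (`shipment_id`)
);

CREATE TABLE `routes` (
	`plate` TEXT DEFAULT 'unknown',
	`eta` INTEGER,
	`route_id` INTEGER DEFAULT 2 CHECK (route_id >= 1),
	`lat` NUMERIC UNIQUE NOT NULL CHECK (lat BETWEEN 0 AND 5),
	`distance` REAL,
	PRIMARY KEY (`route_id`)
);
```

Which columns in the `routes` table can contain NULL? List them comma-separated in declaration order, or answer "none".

- plate: DEFAULT only fills an omitted column; an explicit NULL is still allowed → nullable.
- eta: no NOT NULL constraint applies → nullable.
- route_id: part of the PRIMARY KEY, which implies NOT NULL → not nullable.
- lat: declared NOT NULL → not nullable.
- distance: no NOT NULL constraint applies → nullable.

plate, eta, distance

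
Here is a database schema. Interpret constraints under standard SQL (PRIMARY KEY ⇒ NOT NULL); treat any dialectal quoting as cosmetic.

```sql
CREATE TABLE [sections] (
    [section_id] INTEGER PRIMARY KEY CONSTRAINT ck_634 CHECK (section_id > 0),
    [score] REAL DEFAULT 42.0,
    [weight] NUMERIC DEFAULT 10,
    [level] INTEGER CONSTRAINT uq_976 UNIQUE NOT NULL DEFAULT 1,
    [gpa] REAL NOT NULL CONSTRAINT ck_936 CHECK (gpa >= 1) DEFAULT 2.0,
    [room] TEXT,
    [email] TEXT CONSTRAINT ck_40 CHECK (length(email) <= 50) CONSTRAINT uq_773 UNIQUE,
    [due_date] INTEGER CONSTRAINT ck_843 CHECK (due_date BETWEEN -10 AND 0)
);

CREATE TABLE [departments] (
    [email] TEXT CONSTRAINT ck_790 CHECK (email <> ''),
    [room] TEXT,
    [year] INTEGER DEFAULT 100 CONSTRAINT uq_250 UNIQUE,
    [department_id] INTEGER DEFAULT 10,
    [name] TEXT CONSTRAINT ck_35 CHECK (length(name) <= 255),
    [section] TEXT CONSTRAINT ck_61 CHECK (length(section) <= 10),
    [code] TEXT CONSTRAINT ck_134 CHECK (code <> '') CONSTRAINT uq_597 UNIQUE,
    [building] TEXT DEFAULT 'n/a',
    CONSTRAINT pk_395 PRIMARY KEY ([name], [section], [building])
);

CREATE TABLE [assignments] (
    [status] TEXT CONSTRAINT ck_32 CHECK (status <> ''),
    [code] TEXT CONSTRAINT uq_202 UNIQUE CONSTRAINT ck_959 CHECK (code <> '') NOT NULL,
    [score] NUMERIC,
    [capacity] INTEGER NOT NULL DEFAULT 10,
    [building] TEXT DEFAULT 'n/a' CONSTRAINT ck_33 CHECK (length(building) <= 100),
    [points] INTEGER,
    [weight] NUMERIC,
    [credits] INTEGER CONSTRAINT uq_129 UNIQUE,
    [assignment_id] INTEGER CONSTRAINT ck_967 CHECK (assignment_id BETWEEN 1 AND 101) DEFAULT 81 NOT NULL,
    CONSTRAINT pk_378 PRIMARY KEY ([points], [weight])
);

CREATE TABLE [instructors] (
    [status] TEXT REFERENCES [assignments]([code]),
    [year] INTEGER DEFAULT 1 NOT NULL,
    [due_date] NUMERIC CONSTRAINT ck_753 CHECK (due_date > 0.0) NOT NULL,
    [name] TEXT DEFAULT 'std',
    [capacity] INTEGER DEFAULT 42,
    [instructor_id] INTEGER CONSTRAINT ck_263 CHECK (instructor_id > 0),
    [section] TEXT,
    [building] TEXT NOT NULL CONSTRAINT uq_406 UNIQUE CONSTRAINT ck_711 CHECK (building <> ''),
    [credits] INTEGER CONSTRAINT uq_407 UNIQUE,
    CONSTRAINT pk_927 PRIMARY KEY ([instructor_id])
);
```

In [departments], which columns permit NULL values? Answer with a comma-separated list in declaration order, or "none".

- email: CHECK does not forbid NULL (a CHECK constraint passes when its expression is NULL) → nullable.
- room: no NOT NULL constraint applies → nullable.
- year: UNIQUE does not imply NOT NULL → nullable.
- department_id: DEFAULT only fills an omitted column; an explicit NULL is still allowed → nullable.
- name: part of the PRIMARY KEY, which implies NOT NULL → not nullable.
- section: part of the PRIMARY KEY, which implies NOT NULL → not nullable.
- code: CHECK does not forbid NULL (a CHECK constraint passes when its expression is NULL) → nullable.
- building: part of the PRIMARY KEY, which implies NOT NULL → not nullable.

email, room, year, department_id, code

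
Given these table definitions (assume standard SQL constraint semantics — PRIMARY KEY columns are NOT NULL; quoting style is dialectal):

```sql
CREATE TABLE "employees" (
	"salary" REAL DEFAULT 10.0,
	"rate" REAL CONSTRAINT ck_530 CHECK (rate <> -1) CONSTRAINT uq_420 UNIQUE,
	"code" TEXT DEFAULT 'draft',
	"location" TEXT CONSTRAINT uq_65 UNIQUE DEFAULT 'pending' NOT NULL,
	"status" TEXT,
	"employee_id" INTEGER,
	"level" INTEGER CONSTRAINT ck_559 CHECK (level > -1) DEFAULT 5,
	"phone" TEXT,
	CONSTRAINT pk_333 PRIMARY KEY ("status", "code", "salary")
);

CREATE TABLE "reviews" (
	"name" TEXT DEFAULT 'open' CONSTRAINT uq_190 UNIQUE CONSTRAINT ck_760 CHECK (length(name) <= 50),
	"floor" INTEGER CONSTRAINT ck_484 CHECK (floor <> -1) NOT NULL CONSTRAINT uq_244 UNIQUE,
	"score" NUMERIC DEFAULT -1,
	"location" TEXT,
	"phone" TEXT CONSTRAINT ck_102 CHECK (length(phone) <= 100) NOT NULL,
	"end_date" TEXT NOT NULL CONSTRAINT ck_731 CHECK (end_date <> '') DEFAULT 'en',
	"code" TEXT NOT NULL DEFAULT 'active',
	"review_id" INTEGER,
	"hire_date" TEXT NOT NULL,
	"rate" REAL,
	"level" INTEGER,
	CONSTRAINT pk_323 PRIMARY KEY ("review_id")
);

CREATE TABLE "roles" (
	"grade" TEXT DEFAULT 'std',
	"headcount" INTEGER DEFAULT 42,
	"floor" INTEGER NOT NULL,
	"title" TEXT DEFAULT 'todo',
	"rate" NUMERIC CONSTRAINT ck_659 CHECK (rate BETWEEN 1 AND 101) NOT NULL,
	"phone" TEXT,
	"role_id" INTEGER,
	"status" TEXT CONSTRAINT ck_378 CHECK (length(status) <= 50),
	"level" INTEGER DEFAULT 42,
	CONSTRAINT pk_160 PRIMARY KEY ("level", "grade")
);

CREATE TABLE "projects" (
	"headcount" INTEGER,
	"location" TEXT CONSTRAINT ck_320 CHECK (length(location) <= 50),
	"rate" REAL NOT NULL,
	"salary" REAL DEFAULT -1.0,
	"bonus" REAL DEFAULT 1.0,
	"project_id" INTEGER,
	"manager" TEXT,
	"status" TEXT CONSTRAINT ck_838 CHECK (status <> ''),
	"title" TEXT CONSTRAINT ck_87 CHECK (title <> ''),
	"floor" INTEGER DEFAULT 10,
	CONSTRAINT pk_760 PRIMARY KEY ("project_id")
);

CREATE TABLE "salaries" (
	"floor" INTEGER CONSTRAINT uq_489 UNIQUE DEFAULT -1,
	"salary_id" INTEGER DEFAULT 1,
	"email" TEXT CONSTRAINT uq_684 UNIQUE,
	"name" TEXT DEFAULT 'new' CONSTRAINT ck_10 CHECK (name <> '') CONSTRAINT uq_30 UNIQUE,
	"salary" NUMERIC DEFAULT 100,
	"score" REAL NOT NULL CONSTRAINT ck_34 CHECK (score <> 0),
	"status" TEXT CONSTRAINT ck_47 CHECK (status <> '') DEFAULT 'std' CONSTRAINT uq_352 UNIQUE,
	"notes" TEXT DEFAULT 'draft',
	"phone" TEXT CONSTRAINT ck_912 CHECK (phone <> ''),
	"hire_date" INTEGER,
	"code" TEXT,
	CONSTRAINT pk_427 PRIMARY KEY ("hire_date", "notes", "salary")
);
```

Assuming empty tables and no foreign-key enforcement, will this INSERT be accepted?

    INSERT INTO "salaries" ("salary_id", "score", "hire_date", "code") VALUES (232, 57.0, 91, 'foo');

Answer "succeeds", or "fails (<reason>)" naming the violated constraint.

succeeds

NOT NULL columns: hire_date is supplied; notes defaults to 'draft'; salary defaults to 100; score is supplied.
CHECK constraints: 57.0 satisfies (score <> 0).
No constraint is violated.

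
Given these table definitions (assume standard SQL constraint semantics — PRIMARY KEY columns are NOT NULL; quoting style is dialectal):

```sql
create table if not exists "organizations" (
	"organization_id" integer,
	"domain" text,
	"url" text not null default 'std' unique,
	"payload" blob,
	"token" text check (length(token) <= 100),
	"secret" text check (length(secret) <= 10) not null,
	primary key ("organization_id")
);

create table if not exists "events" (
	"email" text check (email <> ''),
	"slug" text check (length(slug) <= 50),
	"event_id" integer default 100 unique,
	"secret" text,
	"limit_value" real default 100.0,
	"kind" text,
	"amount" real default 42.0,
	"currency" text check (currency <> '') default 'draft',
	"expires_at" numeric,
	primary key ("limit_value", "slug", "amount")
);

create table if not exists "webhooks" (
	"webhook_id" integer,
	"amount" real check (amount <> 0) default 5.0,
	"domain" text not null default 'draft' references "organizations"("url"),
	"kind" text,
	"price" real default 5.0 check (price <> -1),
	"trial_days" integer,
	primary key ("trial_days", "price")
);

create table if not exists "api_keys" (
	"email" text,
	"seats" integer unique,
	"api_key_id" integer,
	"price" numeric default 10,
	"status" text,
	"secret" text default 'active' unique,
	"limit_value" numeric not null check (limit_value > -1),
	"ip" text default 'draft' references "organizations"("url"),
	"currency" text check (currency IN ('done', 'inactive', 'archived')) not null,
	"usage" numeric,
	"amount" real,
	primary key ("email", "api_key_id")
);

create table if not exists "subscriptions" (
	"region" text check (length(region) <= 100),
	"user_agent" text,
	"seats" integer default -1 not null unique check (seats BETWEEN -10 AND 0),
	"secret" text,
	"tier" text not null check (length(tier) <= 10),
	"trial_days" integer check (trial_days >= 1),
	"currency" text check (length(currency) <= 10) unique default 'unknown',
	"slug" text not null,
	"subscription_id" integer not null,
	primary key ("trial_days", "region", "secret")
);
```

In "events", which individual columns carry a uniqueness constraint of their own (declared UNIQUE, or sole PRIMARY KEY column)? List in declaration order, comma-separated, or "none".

- email: no UNIQUE or single-column PK constraint.
- slug: part of a composite PRIMARY KEY — only the tuple is unique, not this column on its own.
- event_id: declared UNIQUE → unique.
- secret: no UNIQUE or single-column PK constraint.
- limit_value: part of a composite PRIMARY KEY — only the tuple is unique, not this column on its own.
- kind: no UNIQUE or single-column PK constraint.
- amount: part of a composite PRIMARY KEY — only the tuple is unique, not this column on its own.
- currency: no UNIQUE or single-column PK constraint.
- expires_at: no UNIQUE or single-column PK constraint.

event_id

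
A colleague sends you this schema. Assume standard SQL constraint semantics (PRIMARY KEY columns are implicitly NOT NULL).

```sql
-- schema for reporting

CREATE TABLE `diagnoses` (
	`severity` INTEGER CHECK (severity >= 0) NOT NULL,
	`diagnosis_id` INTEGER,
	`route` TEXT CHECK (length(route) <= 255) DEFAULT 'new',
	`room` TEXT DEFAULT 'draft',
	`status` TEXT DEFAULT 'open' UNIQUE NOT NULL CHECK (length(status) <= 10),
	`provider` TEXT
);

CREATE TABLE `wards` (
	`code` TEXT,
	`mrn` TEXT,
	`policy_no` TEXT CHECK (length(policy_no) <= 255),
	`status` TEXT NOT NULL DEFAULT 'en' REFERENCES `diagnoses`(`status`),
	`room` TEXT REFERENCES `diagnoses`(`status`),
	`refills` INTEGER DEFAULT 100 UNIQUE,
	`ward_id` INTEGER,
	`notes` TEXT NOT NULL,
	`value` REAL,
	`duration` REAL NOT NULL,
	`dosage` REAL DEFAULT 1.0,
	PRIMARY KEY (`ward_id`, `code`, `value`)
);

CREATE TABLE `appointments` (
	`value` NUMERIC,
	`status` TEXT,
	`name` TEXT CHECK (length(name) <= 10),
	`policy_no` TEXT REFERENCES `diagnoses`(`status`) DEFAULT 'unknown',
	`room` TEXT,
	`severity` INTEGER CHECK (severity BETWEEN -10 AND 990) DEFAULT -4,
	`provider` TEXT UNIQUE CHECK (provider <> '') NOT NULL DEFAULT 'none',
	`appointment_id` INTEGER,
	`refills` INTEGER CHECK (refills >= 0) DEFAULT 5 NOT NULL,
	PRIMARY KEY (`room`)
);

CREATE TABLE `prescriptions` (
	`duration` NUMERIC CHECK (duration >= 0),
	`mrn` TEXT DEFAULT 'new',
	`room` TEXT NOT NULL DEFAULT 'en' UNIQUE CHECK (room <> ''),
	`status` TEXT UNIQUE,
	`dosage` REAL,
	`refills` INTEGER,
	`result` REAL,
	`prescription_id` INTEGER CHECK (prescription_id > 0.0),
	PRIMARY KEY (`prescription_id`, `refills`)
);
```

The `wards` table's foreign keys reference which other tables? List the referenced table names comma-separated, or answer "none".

- status REFERENCES diagnoses(status).
- room REFERENCES diagnoses(status).

diagnoses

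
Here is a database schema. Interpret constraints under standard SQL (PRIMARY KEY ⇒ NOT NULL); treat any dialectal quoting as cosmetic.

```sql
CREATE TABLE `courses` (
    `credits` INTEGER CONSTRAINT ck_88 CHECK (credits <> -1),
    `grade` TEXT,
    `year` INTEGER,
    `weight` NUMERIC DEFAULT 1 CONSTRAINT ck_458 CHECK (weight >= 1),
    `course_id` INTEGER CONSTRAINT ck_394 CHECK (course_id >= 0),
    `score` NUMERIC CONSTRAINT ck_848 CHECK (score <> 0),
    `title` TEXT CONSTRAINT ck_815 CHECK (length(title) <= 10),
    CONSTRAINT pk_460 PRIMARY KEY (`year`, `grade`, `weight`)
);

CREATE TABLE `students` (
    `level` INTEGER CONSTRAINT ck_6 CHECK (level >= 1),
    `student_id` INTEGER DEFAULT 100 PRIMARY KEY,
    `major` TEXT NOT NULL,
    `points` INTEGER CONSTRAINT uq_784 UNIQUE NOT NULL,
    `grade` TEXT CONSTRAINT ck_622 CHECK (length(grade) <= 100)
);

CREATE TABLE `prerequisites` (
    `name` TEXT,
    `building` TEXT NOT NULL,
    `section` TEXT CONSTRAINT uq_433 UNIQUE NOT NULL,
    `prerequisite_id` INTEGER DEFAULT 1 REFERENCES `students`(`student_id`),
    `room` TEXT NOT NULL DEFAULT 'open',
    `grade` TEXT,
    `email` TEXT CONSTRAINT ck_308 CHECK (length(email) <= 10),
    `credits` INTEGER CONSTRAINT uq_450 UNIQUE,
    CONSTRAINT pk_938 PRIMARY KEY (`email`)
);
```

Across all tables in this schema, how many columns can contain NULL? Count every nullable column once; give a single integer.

10

courses: 4 nullable (credits, course_id, score, title — PK (year, grade, weight) and explicit NOT NULL columns excluded).
students: 2 nullable (level, grade — PK (student_id) and explicit NOT NULL columns excluded).
prerequisites: 4 nullable (name, prerequisite_id, grade, credits — PK (email) and explicit NOT NULL columns excluded).
Total: 4 + 2 + 4 = 10.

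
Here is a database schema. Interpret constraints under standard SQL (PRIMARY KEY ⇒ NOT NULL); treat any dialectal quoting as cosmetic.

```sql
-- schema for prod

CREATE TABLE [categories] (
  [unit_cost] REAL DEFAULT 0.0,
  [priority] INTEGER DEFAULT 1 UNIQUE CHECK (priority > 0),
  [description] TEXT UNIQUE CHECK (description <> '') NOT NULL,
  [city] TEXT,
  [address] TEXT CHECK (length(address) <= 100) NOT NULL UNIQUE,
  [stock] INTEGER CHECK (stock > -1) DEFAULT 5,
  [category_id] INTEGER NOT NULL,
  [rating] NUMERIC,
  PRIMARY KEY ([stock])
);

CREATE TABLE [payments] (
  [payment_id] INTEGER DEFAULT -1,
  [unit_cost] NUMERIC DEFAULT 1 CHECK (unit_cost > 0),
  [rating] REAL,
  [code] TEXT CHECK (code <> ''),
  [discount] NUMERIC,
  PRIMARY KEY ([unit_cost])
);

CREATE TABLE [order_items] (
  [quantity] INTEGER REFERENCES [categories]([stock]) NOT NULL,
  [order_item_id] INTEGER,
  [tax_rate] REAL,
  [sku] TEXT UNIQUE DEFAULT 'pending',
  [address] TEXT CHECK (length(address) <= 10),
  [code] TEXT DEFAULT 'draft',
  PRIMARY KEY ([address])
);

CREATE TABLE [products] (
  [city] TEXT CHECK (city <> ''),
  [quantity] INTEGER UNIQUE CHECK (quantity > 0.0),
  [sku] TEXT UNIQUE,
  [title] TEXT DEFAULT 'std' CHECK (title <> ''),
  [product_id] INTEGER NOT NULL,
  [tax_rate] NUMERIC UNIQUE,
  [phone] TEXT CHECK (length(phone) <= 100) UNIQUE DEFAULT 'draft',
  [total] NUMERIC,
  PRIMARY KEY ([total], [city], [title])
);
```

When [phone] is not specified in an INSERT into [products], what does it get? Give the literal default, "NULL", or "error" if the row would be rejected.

'draft'

phone has an explicit DEFAULT 'draft'.
When the column is omitted from an INSERT, that default is used.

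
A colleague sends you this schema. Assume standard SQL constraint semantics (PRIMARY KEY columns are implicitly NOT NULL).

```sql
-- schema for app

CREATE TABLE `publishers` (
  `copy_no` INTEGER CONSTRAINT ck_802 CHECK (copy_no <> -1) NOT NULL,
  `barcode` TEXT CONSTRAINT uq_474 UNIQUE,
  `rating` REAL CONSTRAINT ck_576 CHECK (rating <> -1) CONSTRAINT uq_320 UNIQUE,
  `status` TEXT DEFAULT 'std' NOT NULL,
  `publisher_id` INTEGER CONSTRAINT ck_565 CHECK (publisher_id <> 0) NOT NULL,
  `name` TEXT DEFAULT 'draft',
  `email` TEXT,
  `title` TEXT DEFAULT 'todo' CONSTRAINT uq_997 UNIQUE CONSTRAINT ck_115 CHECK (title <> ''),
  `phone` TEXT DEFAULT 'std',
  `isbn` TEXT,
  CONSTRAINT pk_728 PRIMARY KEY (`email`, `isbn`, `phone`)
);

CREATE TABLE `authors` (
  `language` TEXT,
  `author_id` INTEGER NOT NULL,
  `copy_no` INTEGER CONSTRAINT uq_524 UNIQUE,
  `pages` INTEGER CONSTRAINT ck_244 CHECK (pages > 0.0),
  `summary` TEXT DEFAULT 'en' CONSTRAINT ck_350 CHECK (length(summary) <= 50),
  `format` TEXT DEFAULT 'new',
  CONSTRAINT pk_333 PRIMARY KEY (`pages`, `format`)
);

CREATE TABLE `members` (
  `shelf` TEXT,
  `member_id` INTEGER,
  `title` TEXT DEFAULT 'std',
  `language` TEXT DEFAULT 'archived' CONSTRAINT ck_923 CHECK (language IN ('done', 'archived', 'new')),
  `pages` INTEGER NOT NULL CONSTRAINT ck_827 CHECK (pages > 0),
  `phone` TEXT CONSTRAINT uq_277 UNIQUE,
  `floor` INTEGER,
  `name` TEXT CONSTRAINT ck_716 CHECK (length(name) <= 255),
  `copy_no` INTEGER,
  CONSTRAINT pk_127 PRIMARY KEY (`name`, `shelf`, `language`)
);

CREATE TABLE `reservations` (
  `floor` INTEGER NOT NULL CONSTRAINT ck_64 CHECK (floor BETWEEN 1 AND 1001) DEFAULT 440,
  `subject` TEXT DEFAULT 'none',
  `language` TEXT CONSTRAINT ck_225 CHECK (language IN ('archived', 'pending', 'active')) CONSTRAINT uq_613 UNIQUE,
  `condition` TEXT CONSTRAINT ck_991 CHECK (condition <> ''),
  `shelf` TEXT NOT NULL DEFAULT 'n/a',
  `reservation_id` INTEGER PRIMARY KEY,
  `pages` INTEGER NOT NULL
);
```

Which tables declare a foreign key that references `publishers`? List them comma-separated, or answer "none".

No REFERENCES clause anywhere in the schema names publishers.

none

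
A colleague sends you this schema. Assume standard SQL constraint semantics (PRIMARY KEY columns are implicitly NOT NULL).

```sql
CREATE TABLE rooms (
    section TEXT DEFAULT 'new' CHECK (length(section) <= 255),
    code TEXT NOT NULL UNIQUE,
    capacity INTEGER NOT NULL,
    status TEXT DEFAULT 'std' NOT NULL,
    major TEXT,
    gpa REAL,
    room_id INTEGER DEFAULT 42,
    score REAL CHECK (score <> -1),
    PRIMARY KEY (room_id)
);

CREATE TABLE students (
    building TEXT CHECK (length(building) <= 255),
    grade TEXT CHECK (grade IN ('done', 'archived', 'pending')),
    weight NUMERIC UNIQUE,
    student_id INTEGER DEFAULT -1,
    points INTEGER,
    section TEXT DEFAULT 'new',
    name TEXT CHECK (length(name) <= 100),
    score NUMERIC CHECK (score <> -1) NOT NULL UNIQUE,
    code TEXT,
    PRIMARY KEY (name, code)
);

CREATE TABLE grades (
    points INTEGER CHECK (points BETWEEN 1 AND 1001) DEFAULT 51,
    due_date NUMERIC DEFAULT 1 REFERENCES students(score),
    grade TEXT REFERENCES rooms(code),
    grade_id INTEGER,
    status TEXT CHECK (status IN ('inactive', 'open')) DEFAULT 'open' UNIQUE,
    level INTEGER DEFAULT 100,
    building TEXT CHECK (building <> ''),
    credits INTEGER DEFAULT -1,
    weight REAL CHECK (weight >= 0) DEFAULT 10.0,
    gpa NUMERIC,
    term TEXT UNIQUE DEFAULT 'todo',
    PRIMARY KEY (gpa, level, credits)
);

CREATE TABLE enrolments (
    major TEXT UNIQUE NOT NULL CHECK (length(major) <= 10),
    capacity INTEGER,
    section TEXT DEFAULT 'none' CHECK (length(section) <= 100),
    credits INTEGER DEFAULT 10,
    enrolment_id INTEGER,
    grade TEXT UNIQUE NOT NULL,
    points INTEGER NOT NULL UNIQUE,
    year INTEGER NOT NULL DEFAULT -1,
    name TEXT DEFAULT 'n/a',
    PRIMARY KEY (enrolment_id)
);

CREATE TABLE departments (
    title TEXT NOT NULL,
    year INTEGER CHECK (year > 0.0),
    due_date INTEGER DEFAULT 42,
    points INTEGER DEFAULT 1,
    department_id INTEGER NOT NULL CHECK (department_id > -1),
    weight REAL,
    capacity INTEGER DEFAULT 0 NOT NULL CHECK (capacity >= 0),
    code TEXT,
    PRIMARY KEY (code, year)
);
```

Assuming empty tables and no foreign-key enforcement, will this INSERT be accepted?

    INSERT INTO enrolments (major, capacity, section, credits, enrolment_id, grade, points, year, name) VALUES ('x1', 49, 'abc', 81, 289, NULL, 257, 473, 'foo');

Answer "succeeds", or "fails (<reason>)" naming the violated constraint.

grade is explicitly set to NULL, but grade is declared NOT NULL.

fails (NOT NULL on grade)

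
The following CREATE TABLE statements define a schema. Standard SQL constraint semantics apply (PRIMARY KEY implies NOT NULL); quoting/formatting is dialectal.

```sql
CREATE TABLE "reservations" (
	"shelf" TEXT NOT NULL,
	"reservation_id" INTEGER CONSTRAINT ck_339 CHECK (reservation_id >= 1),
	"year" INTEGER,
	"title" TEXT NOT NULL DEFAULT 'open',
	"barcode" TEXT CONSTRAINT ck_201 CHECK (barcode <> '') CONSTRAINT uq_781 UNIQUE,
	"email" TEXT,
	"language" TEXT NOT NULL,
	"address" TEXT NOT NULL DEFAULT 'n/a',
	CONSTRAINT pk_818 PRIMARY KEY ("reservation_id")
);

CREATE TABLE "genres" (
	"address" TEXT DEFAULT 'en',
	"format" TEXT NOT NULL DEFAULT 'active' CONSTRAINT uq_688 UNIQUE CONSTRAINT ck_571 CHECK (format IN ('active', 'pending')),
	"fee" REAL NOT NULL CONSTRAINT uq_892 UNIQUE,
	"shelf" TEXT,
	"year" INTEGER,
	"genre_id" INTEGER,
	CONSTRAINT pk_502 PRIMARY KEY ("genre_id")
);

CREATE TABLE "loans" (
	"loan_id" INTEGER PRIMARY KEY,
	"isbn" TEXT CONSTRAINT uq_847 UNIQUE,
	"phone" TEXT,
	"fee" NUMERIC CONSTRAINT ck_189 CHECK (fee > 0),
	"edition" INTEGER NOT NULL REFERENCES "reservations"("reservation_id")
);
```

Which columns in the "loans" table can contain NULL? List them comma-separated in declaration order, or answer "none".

isbn, phone, fee

- loan_id: part of the PRIMARY KEY, which implies NOT NULL → not nullable.
- isbn: UNIQUE does not imply NOT NULL → nullable.
- phone: no NOT NULL constraint applies → nullable.
- fee: CHECK does not forbid NULL (a CHECK constraint passes when its expression is NULL) → nullable.
- edition: declared NOT NULL → not nullable.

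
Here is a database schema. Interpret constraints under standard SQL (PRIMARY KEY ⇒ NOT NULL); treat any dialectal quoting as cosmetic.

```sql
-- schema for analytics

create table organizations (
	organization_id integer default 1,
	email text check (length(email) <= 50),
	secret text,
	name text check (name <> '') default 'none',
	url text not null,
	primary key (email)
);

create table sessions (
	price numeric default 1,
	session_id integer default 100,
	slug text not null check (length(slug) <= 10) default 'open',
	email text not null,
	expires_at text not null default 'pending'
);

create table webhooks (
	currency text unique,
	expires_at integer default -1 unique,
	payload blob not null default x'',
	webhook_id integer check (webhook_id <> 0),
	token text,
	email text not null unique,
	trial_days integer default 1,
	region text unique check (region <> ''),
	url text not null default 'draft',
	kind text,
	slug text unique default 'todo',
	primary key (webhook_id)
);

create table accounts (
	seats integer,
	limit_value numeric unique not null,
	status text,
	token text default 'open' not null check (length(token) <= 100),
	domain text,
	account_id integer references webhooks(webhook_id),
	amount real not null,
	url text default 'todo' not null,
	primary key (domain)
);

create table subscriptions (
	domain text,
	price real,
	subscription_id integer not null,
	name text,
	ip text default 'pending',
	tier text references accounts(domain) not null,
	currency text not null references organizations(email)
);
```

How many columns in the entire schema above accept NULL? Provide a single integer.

19

organizations: 3 nullable (organization_id, secret, name — PK (email) and explicit NOT NULL columns excluded).
sessions: 2 nullable (price, session_id — PK none and explicit NOT NULL columns excluded).
webhooks: 7 nullable (currency, expires_at, token, trial_days, region, kind, slug — PK (webhook_id) and explicit NOT NULL columns excluded).
accounts: 3 nullable (seats, status, account_id — PK (domain) and explicit NOT NULL columns excluded).
subscriptions: 4 nullable (domain, price, name, ip — PK none and explicit NOT NULL columns excluded).
Total: 3 + 2 + 7 + 3 + 4 = 19.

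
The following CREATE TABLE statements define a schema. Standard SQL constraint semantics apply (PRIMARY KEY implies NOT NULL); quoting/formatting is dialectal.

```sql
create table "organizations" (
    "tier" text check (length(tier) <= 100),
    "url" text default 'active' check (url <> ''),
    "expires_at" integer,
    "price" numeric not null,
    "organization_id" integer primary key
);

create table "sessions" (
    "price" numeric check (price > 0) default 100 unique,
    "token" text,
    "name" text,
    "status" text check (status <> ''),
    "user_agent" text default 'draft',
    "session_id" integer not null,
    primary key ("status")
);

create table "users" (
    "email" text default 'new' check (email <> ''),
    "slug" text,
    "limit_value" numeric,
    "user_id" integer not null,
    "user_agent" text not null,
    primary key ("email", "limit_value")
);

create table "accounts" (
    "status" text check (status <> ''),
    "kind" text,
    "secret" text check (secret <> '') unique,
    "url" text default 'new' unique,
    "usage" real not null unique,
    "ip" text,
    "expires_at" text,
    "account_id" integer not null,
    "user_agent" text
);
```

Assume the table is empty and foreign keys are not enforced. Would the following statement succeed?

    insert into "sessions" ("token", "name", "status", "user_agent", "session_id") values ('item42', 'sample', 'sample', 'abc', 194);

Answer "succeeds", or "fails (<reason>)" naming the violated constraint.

NOT NULL columns: session_id is supplied; status is supplied.
CHECK constraints: 'sample' satisfies (status <> '').
No constraint is violated.

succeeds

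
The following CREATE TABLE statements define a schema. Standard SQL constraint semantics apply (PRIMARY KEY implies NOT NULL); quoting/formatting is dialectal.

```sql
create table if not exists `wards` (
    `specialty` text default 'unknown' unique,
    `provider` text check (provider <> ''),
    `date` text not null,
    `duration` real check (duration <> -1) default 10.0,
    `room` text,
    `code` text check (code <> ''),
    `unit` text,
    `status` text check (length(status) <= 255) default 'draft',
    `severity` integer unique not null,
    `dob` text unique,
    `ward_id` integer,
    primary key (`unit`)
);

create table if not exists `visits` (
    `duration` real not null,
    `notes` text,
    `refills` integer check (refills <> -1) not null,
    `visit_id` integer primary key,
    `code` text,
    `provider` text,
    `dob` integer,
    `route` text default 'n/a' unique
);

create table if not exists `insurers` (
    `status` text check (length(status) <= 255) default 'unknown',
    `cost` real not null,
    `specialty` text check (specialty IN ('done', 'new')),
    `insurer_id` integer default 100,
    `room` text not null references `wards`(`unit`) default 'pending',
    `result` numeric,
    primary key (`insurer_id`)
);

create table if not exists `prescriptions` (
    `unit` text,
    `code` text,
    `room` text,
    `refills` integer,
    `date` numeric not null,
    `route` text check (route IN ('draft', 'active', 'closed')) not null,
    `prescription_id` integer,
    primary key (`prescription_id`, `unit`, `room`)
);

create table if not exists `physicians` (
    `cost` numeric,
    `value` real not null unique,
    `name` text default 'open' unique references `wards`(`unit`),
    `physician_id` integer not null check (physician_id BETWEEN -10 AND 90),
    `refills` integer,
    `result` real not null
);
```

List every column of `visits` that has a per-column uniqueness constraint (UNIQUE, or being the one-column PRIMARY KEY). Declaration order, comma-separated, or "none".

visit_id, route

- duration: no UNIQUE or single-column PK constraint.
- notes: no UNIQUE or single-column PK constraint.
- refills: no UNIQUE or single-column PK constraint.
- visit_id: single-column PRIMARY KEY → unique.
- code: no UNIQUE or single-column PK constraint.
- provider: no UNIQUE or single-column PK constraint.
- dob: no UNIQUE or single-column PK constraint.
- route: declared UNIQUE → unique.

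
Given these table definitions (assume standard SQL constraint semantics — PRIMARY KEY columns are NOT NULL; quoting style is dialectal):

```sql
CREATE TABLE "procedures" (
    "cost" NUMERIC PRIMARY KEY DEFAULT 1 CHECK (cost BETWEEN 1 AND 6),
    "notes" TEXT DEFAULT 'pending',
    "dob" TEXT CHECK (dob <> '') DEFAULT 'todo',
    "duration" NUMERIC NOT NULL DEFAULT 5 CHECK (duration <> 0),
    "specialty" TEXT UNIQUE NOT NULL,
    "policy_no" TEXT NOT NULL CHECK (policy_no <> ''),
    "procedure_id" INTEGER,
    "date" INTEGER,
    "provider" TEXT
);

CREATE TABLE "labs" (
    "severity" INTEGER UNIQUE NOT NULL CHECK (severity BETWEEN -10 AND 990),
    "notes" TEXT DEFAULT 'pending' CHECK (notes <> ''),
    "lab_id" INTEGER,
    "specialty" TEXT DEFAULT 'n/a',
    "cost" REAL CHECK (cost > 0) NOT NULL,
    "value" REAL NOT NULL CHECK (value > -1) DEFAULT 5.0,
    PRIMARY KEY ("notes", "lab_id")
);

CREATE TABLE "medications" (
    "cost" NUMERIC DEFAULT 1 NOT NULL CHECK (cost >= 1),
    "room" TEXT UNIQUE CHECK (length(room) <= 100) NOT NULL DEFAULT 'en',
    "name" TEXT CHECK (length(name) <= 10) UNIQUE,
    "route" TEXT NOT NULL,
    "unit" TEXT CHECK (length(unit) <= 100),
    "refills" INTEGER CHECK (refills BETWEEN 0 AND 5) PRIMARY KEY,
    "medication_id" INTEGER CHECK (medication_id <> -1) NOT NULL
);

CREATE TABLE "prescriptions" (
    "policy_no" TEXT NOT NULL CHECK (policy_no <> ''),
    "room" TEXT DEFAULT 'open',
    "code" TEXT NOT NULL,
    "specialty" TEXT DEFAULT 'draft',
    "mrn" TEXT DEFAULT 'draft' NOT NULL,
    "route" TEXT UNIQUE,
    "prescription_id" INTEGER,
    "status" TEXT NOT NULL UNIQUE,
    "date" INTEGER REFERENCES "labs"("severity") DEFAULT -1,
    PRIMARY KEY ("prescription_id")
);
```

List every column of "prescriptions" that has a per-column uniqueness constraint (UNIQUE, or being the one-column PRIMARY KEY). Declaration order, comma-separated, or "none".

route, prescription_id, status

- policy_no: no UNIQUE or single-column PK constraint.
- room: no UNIQUE or single-column PK constraint.
- code: no UNIQUE or single-column PK constraint.
- specialty: no UNIQUE or single-column PK constraint.
- mrn: no UNIQUE or single-column PK constraint.
- route: declared UNIQUE → unique.
- prescription_id: single-column PRIMARY KEY → unique.
- status: declared UNIQUE → unique.
- date: no UNIQUE or single-column PK constraint.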